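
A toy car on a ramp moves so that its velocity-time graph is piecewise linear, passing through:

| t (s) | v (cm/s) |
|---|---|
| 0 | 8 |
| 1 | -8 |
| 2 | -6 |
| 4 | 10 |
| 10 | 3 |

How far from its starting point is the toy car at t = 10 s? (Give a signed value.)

Displacement is the signed area under the v-t curve.
0–1 s: ½(8 + -8)(1) = 0 cm
1–2 s: ½(-8 + -6)(1) = -7 cm
2–4 s: ½(-6 + 10)(2) = 4 cm
4–10 s: ½(10 + 3)(6) = 39 cm
Net displacement = 36 cm

36 cm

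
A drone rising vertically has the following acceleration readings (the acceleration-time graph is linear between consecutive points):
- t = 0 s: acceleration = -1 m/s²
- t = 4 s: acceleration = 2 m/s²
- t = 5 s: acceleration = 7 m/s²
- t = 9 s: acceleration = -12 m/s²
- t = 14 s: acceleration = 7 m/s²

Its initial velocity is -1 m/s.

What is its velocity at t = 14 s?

-17 m/s

Δv equals the area under the a-t graph; then v = v₀ + Δv.
0–4 s: ½(-1 + 2)(4) = 2 m/s
4–5 s: ½(2 + 7)(1) = 4.5 m/s
5–9 s: ½(7 + -12)(4) = -10 m/s
9–14 s: ½(-12 + 7)(5) = -12.5 m/s
Δv = -16 m/s, so v(14) = -1 + (-16) = -17 m/s.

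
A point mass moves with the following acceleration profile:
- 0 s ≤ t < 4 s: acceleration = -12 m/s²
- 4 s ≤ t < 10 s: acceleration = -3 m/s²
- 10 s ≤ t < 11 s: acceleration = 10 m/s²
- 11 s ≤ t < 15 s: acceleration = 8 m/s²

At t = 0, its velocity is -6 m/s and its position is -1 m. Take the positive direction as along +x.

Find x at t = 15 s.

-750 m

On each constant-a segment, Δv = aΔt and Δx = v₀Δt + ½aΔt²; chain segment to segment.
0–4 s: v starts -6 m/s; Δx = -6·4 + ½·-12·4² = -120 m; v ends -54 m/s.
4–10 s: v starts -54 m/s; Δx = -54·6 + ½·-3·6² = -378 m; v ends -72 m/s.
10–11 s: v starts -72 m/s; Δx = -72·1 + ½·10·1² = -67 m; v ends -62 m/s.
11–15 s: v starts -62 m/s; Δx = -62·4 + ½·8·4² = -184 m; v ends -30 m/s.
x(15) = -1 + Σ Δx = -750 m.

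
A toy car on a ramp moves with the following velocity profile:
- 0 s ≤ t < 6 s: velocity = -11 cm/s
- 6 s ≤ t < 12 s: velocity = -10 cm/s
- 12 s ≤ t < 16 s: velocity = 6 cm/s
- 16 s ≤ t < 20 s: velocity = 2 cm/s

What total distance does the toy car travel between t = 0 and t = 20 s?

158 cm

Distance (not displacement) is the total path length: add the absolute areas under v-t.
0–6 s: |-11| × 6 = 66 cm
6–12 s: |-10| × 6 = 60 cm
12–16 s: |6| × 4 = 24 cm
16–20 s: |2| × 4 = 8 cm
Total distance = 158 cm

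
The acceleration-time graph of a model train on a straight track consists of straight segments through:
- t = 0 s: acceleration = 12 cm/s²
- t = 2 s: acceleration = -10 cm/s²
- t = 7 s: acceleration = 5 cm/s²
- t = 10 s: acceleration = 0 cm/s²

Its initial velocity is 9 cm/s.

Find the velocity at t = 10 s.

Δv equals the area under the a-t graph; then v = v₀ + Δv.
0–2 s: ½(12 + -10)(2) = 2 cm/s
2–7 s: ½(-10 + 5)(5) = -12.5 cm/s
7–10 s: ½(5 + 0)(3) = 7.5 cm/s
Δv = -3 cm/s, so v(10) = 9 + (-3) = 6 cm/s.

6 cm/s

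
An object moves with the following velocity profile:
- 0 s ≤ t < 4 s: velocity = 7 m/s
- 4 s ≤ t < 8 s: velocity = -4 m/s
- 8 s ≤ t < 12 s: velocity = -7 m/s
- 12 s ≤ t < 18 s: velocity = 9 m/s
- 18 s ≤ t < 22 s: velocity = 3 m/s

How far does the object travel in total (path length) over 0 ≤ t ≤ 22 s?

Distance (not displacement) is the total path length: add the absolute areas under v-t.
0–4 s: |7| × 4 = 28 m
4–8 s: |-4| × 4 = 16 m
8–12 s: |-7| × 4 = 28 m
12–18 s: |9| × 6 = 54 m
18–22 s: |3| × 4 = 12 m
Total distance = 138 m

138 m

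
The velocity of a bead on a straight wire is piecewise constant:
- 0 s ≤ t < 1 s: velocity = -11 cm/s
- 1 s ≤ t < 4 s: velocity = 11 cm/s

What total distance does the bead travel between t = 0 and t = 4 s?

Total distance travelled is ∫|v| dt — sum the magnitudes of each area piece.
0–1 s: |-11| × 1 = 11 cm
1–4 s: |11| × 3 = 33 cm
Total distance = 44 cm

44 cm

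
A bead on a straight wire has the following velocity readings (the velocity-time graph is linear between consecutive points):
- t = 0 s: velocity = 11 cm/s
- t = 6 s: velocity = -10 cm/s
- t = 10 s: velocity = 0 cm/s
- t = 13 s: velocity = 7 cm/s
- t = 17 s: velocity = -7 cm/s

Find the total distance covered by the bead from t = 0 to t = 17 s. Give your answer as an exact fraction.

Total distance travelled is ∫|v| dt — sum the magnitudes of each area piece.
0–6 s: v = 0 at t = 22/7 s; triangle areas 121/7 + 100/7 = 221/7 cm
6–10 s: |½(-10 + 0)(4)| = 20 cm
10–13 s: |½(0 + 7)(3)| = 10.5 cm
13–17 s: v = 0 at t = 15 s; triangle areas 7 + 7 = 14 cm
Total distance = 1065/14 cm

1065/14 cm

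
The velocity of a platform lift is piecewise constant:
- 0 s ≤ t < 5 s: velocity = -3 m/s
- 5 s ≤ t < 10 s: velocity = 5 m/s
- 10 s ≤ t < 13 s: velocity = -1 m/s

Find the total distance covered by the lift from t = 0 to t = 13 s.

Total distance travelled is ∫|v| dt — sum the magnitudes of each area piece.
0–5 s: |-3| × 5 = 15 m
5–10 s: |5| × 5 = 25 m
10–13 s: |-1| × 3 = 3 m
Total distance = 43 m

43 m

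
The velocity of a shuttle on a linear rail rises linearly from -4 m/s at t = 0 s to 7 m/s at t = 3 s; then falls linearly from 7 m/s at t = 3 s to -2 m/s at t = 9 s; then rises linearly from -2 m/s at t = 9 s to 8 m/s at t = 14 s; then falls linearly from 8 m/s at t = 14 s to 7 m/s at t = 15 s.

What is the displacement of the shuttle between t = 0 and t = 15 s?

42 m

Net displacement equals the area under the velocity-time graph (areas below the axis count negative).
0–3 s: ½(-4 + 7)(3) = 4.5 m
3–9 s: ½(7 + -2)(6) = 15 m
9–14 s: ½(-2 + 8)(5) = 15 m
14–15 s: ½(8 + 7)(1) = 7.5 m
Net displacement = 42 m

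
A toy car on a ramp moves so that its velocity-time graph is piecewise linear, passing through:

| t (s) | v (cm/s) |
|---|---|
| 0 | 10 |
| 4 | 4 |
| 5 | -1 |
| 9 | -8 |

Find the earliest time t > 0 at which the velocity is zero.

t = 4.8 s

v changes sign on 4–5 s (from 4 to -1); the graph is linear there, so v = 0 at t = 4 + (-4)·(5 − 4)/(-1 − 4) = 4.8 s.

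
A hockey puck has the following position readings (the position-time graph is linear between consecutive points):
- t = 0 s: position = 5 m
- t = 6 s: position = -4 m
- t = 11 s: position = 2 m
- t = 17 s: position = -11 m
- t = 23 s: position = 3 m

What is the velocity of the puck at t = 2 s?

-1.5 m/s

Velocity is the slope of the x-t graph on 0–6 s: (-4 − 5)/(6 − 0) = -1.5 m/s.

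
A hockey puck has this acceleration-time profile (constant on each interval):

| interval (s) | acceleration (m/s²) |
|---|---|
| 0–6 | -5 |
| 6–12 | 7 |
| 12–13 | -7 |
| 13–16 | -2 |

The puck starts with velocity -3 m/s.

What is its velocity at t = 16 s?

Δv equals the area under the a-t graph; then v = v₀ + Δv.
0–6 s: -5 × 6 = -30 m/s
6–12 s: 7 × 6 = 42 m/s
12–13 s: -7 × 1 = -7 m/s
13–16 s: -2 × 3 = -6 m/s
Δv = -1 m/s, so v(16) = -3 + (-1) = -4 m/s.

-4 m/s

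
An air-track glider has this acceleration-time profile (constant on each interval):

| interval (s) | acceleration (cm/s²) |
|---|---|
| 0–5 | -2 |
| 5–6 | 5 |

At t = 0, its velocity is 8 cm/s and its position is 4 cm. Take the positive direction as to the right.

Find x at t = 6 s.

19.5 cm

On each constant-a segment, Δv = aΔt and Δx = v₀Δt + ½aΔt²; chain segment to segment.
0–5 s: v starts 8 cm/s; Δx = 8·5 + ½·-2·5² = 15 cm; v ends -2 cm/s.
5–6 s: v starts -2 cm/s; Δx = -2·1 + ½·5·1² = 0.5 cm; v ends 3 cm/s.
x(6) = 4 + Σ Δx = 19.5 cm.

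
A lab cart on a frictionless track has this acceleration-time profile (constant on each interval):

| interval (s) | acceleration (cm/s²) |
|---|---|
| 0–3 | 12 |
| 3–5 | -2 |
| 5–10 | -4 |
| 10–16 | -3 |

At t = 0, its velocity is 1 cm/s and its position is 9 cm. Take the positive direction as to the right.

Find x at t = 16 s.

On each constant-a segment, Δv = aΔt and Δx = v₀Δt + ½aΔt²; chain segment to segment.
0–3 s: v starts 1 cm/s; Δx = 1·3 + ½·12·3² = 57 cm; v ends 37 cm/s.
3–5 s: v starts 37 cm/s; Δx = 37·2 + ½·-2·2² = 70 cm; v ends 33 cm/s.
5–10 s: v starts 33 cm/s; Δx = 33·5 + ½·-4·5² = 115 cm; v ends 13 cm/s.
10–16 s: v starts 13 cm/s; Δx = 13·6 + ½·-3·6² = 24 cm; v ends -5 cm/s.
x(16) = 9 + Σ Δx = 275 cm.

275 cm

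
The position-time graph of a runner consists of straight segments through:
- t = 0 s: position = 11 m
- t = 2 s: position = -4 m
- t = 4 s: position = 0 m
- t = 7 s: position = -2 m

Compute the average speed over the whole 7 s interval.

Average speed = (total path length)/(elapsed time); on a piecewise-linear x-t graph the path length is Σ|Δx|.
0–2 s: |Δx| = |-4 − 11| = 15 m
2–4 s: |Δx| = |0 − -4| = 4 m
4–7 s: |Δx| = |-2 − 0| = 2 m
Total path = 21 m; average speed = 21/7 = 3 m/s.

3 m/s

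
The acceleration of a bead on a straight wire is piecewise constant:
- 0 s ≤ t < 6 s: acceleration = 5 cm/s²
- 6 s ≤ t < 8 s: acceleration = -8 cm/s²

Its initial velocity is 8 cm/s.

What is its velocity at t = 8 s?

Δv equals the area under the a-t graph; then v = v₀ + Δv.
0–6 s: 5 × 6 = 30 cm/s
6–8 s: -8 × 2 = -16 cm/s
Δv = 14 cm/s, so v(8) = 8 + (14) = 22 cm/s.

22 cm/s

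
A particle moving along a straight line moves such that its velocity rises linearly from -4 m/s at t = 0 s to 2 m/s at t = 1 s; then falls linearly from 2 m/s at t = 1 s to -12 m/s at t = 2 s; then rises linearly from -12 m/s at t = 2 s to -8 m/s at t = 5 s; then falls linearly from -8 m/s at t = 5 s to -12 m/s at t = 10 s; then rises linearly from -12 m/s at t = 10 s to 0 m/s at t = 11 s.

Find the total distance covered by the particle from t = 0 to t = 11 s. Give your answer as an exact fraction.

1952/21 m

Total distance travelled is ∫|v| dt — sum the magnitudes of each area piece.
0–1 s: v = 0 at t = 2/3 s; triangle areas 4/3 + 1/3 = 5/3 m
1–2 s: v = 0 at t = 8/7 s; triangle areas 1/7 + 36/7 = 37/7 m
2–5 s: |½(-12 + -8)(3)| = 30 m
5–10 s: |½(-8 + -12)(5)| = 50 m
10–11 s: |½(-12 + 0)(1)| = 6 m
Total distance = 1952/21 m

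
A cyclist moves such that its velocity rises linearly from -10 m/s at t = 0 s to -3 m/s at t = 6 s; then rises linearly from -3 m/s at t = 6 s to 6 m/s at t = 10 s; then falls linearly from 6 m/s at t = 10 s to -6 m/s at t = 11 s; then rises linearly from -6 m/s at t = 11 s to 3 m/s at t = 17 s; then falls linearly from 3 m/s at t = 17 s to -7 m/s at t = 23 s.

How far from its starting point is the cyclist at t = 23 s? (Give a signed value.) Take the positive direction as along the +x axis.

Net displacement equals the area under the velocity-time graph (areas below the axis count negative).
0–6 s: ½(-10 + -3)(6) = -39 m
6–10 s: ½(-3 + 6)(4) = 6 m
10–11 s: ½(6 + -6)(1) = 0 m
11–17 s: ½(-6 + 3)(6) = -9 m
17–23 s: ½(3 + -7)(6) = -12 m
Net displacement = -54 m

-54 m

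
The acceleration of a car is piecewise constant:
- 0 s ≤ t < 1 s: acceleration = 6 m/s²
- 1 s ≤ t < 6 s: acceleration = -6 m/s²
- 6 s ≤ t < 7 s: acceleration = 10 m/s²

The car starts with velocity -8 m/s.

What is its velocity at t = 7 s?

Δv equals the area under the a-t graph; then v = v₀ + Δv.
0–1 s: 6 × 1 = 6 m/s
1–6 s: -6 × 5 = -30 m/s
6–7 s: 10 × 1 = 10 m/s
Δv = -14 m/s, so v(7) = -8 + (-14) = -22 m/s.

-22 m/s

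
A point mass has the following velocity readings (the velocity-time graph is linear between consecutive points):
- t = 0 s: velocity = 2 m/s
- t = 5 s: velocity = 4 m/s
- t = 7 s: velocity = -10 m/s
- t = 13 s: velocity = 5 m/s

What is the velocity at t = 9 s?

-5 m/s

On 7–13 s the graph is linear from -10 to 5 m/s: v(9) = -10 + (5 − -10)·(9 − 7)/(13 − 7) = -5 m/s.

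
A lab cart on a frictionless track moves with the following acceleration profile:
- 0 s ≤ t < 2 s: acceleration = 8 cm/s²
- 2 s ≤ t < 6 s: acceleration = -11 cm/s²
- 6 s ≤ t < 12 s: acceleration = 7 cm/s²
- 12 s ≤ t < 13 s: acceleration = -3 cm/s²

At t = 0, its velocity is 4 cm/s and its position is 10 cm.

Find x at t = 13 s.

24.5 cm

On each constant-a segment, Δv = aΔt and Δx = v₀Δt + ½aΔt²; chain segment to segment.
0–2 s: v starts 4 cm/s; Δx = 4·2 + ½·8·2² = 24 cm; v ends 20 cm/s.
2–6 s: v starts 20 cm/s; Δx = 20·4 + ½·-11·4² = -8 cm; v ends -24 cm/s.
6–12 s: v starts -24 cm/s; Δx = -24·6 + ½·7·6² = -18 cm; v ends 18 cm/s.
12–13 s: v starts 18 cm/s; Δx = 18·1 + ½·-3·1² = 16.5 cm; v ends 15 cm/s.
x(13) = 10 + Σ Δx = 24.5 cm.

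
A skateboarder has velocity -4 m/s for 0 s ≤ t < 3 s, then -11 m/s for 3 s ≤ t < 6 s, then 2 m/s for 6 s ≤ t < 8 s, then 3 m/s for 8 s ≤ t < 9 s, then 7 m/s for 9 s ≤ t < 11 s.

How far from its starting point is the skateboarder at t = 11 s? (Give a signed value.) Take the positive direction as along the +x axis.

Net displacement equals the area under the velocity-time graph (areas below the axis count negative).
0–3 s: -4 × 3 = -12 m
3–6 s: -11 × 3 = -33 m
6–8 s: 2 × 2 = 4 m
8–9 s: 3 × 1 = 3 m
9–11 s: 7 × 2 = 14 m
Net displacement = -24 m

-24 m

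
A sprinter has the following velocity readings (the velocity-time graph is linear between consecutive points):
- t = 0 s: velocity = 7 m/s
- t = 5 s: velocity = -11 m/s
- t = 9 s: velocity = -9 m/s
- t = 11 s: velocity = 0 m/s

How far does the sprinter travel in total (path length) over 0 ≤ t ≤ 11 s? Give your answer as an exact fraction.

Distance (not displacement) is the total path length: add the absolute areas under v-t.
0–5 s: v = 0 at t = 35/18 s; triangle areas 245/36 + 605/36 = 425/18 m
5–9 s: |½(-11 + -9)(4)| = 40 m
9–11 s: |½(-9 + 0)(2)| = 9 m
Total distance = 1307/18 m

1307/18 m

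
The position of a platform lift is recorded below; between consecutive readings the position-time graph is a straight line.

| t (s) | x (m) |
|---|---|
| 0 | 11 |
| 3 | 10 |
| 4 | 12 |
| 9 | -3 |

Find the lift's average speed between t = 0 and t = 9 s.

Average speed = (total path length)/(elapsed time); on a piecewise-linear x-t graph the path length is Σ|Δx|.
0–3 s: |Δx| = |10 − 11| = 1 m
3–4 s: |Δx| = |12 − 10| = 2 m
4–9 s: |Δx| = |-3 − 12| = 15 m
Total path = 18 m; average speed = 18/9 = 2 m/s.

2 m/s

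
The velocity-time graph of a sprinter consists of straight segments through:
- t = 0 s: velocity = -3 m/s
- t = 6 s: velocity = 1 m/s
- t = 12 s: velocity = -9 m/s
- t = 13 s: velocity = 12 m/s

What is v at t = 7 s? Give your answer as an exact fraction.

On 6–12 s the graph is linear from 1 to -9 m/s: v(7) = 1 + (-9 − 1)·(7 − 6)/(12 − 6) = -2/3 m/s.

-2/3 m/s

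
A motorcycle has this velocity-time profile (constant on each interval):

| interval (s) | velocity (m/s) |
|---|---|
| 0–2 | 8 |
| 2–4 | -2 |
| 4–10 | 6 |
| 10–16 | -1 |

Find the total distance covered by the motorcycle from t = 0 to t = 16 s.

Total distance travelled is ∫|v| dt — sum the magnitudes of each area piece.
0–2 s: |8| × 2 = 16 m
2–4 s: |-2| × 2 = 4 m
4–10 s: |6| × 6 = 36 m
10–16 s: |-1| × 6 = 6 m
Total distance = 62 m

62 m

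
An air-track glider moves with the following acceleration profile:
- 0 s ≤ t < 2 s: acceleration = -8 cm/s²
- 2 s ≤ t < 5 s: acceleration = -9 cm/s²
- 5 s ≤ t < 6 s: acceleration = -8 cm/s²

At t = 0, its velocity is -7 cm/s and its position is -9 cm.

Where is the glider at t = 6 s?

-202.5 cm

On each constant-a segment, Δv = aΔt and Δx = v₀Δt + ½aΔt²; chain segment to segment.
0–2 s: v starts -7 cm/s; Δx = -7·2 + ½·-8·2² = -30 cm; v ends -23 cm/s.
2–5 s: v starts -23 cm/s; Δx = -23·3 + ½·-9·3² = -109.5 cm; v ends -50 cm/s.
5–6 s: v starts -50 cm/s; Δx = -50·1 + ½·-8·1² = -54 cm; v ends -58 cm/s.
x(6) = -9 + Σ Δx = -202.5 cm.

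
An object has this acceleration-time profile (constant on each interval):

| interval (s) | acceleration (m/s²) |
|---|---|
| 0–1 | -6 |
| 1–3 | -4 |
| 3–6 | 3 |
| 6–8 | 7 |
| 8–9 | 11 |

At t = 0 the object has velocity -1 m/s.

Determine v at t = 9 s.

19 m/s

Δv equals the area under the a-t graph; then v = v₀ + Δv.
0–1 s: -6 × 1 = -6 m/s
1–3 s: -4 × 2 = -8 m/s
3–6 s: 3 × 3 = 9 m/s
6–8 s: 7 × 2 = 14 m/s
8–9 s: 11 × 1 = 11 m/s
Δv = 20 m/s, so v(9) = -1 + (20) = 19 m/s.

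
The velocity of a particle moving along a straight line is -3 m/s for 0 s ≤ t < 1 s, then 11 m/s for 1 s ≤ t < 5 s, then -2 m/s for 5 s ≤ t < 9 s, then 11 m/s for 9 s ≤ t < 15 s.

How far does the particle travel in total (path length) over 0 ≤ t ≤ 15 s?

121 m

Total distance travelled is ∫|v| dt — sum the magnitudes of each area piece.
0–1 s: |-3| × 1 = 3 m
1–5 s: |11| × 4 = 44 m
5–9 s: |-2| × 4 = 8 m
9–15 s: |11| × 6 = 66 m
Total distance = 121 m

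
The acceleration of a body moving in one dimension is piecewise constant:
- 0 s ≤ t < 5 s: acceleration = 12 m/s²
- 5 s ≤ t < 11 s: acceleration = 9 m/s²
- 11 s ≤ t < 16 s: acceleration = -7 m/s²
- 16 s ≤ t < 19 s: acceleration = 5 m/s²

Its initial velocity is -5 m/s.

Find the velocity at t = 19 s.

Δv equals the area under the a-t graph; then v = v₀ + Δv.
0–5 s: 12 × 5 = 60 m/s
5–11 s: 9 × 6 = 54 m/s
11–16 s: -7 × 5 = -35 m/s
16–19 s: 5 × 3 = 15 m/s
Δv = 94 m/s, so v(19) = -5 + (94) = 89 m/s.

89 m/s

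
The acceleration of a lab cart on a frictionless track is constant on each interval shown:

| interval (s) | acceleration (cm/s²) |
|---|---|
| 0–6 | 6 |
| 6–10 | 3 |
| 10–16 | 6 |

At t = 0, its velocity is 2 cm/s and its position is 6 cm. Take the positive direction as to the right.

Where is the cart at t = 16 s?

710 cm

On each constant-a segment, Δv = aΔt and Δx = v₀Δt + ½aΔt²; chain segment to segment.
0–6 s: v starts 2 cm/s; Δx = 2·6 + ½·6·6² = 120 cm; v ends 38 cm/s.
6–10 s: v starts 38 cm/s; Δx = 38·4 + ½·3·4² = 176 cm; v ends 50 cm/s.
10–16 s: v starts 50 cm/s; Δx = 50·6 + ½·6·6² = 408 cm; v ends 86 cm/s.
x(16) = 6 + Σ Δx = 710 cm.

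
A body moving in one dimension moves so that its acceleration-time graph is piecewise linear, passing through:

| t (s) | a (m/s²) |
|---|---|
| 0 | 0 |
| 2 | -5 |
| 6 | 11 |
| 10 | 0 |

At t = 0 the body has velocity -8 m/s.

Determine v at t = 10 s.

21 m/s

Δv equals the area under the a-t graph; then v = v₀ + Δv.
0–2 s: ½(0 + -5)(2) = -5 m/s
2–6 s: ½(-5 + 11)(4) = 12 m/s
6–10 s: ½(11 + 0)(4) = 22 m/s
Δv = 29 m/s, so v(10) = -8 + (29) = 21 m/s.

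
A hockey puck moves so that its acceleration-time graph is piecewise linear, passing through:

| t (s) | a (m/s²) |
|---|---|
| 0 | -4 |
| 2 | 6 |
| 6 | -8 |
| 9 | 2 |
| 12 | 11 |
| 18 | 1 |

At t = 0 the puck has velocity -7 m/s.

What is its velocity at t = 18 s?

37.5 m/s

Δv equals the area under the a-t graph; then v = v₀ + Δv.
0–2 s: ½(-4 + 6)(2) = 2 m/s
2–6 s: ½(6 + -8)(4) = -4 m/s
6–9 s: ½(-8 + 2)(3) = -9 m/s
9–12 s: ½(2 + 11)(3) = 19.5 m/s
12–18 s: ½(11 + 1)(6) = 36 m/s
Δv = 44.5 m/s, so v(18) = -7 + (44.5) = 37.5 m/s.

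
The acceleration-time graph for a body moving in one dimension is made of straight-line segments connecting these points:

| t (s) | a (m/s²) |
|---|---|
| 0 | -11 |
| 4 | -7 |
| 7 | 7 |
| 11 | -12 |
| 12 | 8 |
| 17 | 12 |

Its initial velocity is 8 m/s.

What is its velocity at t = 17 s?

Δv equals the area under the a-t graph; then v = v₀ + Δv.
0–4 s: ½(-11 + -7)(4) = -36 m/s
4–7 s: ½(-7 + 7)(3) = 0 m/s
7–11 s: ½(7 + -12)(4) = -10 m/s
11–12 s: ½(-12 + 8)(1) = -2 m/s
12–17 s: ½(8 + 12)(5) = 50 m/s
Δv = 2 m/s, so v(17) = 8 + (2) = 10 m/s.

10 m/s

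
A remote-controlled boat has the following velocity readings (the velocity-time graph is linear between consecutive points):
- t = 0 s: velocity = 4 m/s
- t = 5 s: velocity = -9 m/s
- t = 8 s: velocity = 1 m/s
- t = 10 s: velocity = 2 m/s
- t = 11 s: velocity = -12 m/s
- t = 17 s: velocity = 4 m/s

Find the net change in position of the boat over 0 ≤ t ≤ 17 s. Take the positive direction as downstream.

Net displacement equals the area under the velocity-time graph (areas below the axis count negative).
0–5 s: ½(4 + -9)(5) = -12.5 m
5–8 s: ½(-9 + 1)(3) = -12 m
8–10 s: ½(1 + 2)(2) = 3 m
10–11 s: ½(2 + -12)(1) = -5 m
11–17 s: ½(-12 + 4)(6) = -24 m
Net displacement = -50.5 m

-50.5 m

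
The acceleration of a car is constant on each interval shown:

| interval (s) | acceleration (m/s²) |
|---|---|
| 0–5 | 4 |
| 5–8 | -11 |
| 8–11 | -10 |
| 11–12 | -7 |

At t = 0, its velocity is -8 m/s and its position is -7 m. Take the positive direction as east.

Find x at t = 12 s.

On each constant-a segment, Δv = aΔt and Δx = v₀Δt + ½aΔt²; chain segment to segment.
0–5 s: v starts -8 m/s; Δx = -8·5 + ½·4·5² = 10 m; v ends 12 m/s.
5–8 s: v starts 12 m/s; Δx = 12·3 + ½·-11·3² = -13.5 m; v ends -21 m/s.
8–11 s: v starts -21 m/s; Δx = -21·3 + ½·-10·3² = -108 m; v ends -51 m/s.
11–12 s: v starts -51 m/s; Δx = -51·1 + ½·-7·1² = -54.5 m; v ends -58 m/s.
x(12) = -7 + Σ Δx = -173 m.

-173 m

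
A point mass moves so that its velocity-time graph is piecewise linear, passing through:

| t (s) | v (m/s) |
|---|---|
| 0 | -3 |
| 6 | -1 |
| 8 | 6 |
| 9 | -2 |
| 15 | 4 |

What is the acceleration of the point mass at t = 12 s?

1 m/s²

Acceleration is the slope of the v-t graph on 9–15 s: (4 − -2)/(15 − 9) = 1 m/s².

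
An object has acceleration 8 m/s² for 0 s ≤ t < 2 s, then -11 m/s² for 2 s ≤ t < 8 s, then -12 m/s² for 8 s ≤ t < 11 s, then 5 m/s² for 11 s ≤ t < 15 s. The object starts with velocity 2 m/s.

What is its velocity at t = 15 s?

Δv equals the area under the a-t graph; then v = v₀ + Δv.
0–2 s: 8 × 2 = 16 m/s
2–8 s: -11 × 6 = -66 m/s
8–11 s: -12 × 3 = -36 m/s
11–15 s: 5 × 4 = 20 m/s
Δv = -66 m/s, so v(15) = 2 + (-66) = -64 m/s.

-64 m/s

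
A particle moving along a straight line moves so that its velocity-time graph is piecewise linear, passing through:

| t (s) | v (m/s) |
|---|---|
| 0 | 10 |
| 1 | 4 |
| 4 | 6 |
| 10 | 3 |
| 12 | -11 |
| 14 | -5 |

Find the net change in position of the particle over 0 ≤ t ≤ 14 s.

25 m

Displacement is the signed area under the v-t curve.
0–1 s: ½(10 + 4)(1) = 7 m
1–4 s: ½(4 + 6)(3) = 15 m
4–10 s: ½(6 + 3)(6) = 27 m
10–12 s: ½(3 + -11)(2) = -8 m
12–14 s: ½(-11 + -5)(2) = -16 m
Net displacement = 25 m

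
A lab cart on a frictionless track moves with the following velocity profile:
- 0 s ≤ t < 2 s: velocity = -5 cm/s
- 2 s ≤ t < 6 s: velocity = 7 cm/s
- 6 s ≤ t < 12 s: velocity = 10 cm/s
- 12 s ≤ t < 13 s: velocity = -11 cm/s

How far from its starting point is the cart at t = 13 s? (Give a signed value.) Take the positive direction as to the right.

Displacement is the signed area under the v-t curve.
0–2 s: -5 × 2 = -10 cm
2–6 s: 7 × 4 = 28 cm
6–12 s: 10 × 6 = 60 cm
12–13 s: -11 × 1 = -11 cm
Net displacement = 67 cm

67 cm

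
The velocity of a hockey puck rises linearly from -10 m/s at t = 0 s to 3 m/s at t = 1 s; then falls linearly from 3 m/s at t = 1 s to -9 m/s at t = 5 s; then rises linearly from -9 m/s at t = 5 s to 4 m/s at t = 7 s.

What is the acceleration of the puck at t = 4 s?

-3 m/s²

Acceleration is the slope of the v-t graph on 1–5 s: (-9 − 3)/(5 − 1) = -3 m/s².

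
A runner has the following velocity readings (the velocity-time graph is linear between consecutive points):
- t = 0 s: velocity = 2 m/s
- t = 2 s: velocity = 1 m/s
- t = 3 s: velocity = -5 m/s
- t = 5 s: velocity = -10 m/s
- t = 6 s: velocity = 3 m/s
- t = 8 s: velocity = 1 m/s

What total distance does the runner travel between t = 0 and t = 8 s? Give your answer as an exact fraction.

1106/39 m

Total distance travelled is ∫|v| dt — sum the magnitudes of each area piece.
0–2 s: |½(2 + 1)(2)| = 3 m
2–3 s: v = 0 at t = 13/6 s; triangle areas 1/12 + 25/12 = 13/6 m
3–5 s: |½(-5 + -10)(2)| = 15 m
5–6 s: v = 0 at t = 75/13 s; triangle areas 50/13 + 9/26 = 109/26 m
6–8 s: |½(3 + 1)(2)| = 4 m
Total distance = 1106/39 m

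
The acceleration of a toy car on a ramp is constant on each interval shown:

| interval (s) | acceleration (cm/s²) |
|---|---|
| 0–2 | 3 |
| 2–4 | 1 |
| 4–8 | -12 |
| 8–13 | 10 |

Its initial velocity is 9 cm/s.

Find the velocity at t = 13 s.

Δv equals the area under the a-t graph; then v = v₀ + Δv.
0–2 s: 3 × 2 = 6 cm/s
2–4 s: 1 × 2 = 2 cm/s
4–8 s: -12 × 4 = -48 cm/s
8–13 s: 10 × 5 = 50 cm/s
Δv = 10 cm/s, so v(13) = 9 + (10) = 19 cm/s.

19 cm/s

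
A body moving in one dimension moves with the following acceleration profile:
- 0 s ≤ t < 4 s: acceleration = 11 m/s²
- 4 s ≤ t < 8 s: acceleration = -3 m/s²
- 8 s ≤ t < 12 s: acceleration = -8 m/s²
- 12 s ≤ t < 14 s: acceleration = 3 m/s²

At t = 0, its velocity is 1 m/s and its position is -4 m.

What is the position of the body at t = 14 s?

On each constant-a segment, Δv = aΔt and Δx = v₀Δt + ½aΔt²; chain segment to segment.
0–4 s: v starts 1 m/s; Δx = 1·4 + ½·11·4² = 92 m; v ends 45 m/s.
4–8 s: v starts 45 m/s; Δx = 45·4 + ½·-3·4² = 156 m; v ends 33 m/s.
8–12 s: v starts 33 m/s; Δx = 33·4 + ½·-8·4² = 68 m; v ends 1 m/s.
12–14 s: v starts 1 m/s; Δx = 1·2 + ½·3·2² = 8 m; v ends 7 m/s.
x(14) = -4 + Σ Δx = 320 m.

320 m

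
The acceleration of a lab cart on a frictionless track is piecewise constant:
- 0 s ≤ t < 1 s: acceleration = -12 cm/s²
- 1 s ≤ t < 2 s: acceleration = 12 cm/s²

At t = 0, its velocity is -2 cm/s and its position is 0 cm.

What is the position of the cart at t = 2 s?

On each constant-a segment, Δv = aΔt and Δx = v₀Δt + ½aΔt²; chain segment to segment.
0–1 s: v starts -2 cm/s; Δx = -2·1 + ½·-12·1² = -8 cm; v ends -14 cm/s.
1–2 s: v starts -14 cm/s; Δx = -14·1 + ½·12·1² = -8 cm; v ends -2 cm/s.
x(2) = 0 + Σ Δx = -16 cm.

-16 cm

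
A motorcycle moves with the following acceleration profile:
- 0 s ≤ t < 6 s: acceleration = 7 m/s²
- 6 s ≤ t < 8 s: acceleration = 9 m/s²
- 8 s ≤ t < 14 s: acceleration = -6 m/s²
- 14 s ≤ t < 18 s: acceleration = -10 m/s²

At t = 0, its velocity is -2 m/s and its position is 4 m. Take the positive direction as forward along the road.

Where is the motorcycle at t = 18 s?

On each constant-a segment, Δv = aΔt and Δx = v₀Δt + ½aΔt²; chain segment to segment.
0–6 s: v starts -2 m/s; Δx = -2·6 + ½·7·6² = 114 m; v ends 40 m/s.
6–8 s: v starts 40 m/s; Δx = 40·2 + ½·9·2² = 98 m; v ends 58 m/s.
8–14 s: v starts 58 m/s; Δx = 58·6 + ½·-6·6² = 240 m; v ends 22 m/s.
14–18 s: v starts 22 m/s; Δx = 22·4 + ½·-10·4² = 8 m; v ends -18 m/s.
x(18) = 4 + Σ Δx = 464 m.

464 m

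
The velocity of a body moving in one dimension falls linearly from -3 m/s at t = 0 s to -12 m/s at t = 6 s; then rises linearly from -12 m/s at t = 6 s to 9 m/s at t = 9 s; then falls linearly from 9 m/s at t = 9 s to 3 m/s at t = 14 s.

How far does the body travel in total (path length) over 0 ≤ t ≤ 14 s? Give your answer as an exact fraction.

Distance (not displacement) is the total path length: add the absolute areas under v-t.
0–6 s: |½(-3 + -12)(6)| = 45 m
6–9 s: v = 0 at t = 54/7 s; triangle areas 72/7 + 81/14 = 225/14 m
9–14 s: |½(9 + 3)(5)| = 30 m
Total distance = 1275/14 m

1275/14 m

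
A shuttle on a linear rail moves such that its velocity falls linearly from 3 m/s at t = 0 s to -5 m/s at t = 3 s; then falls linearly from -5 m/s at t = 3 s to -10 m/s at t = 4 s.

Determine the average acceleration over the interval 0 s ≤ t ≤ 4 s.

Average acceleration = Δv/Δt = (-10 − 3)/(4 − 0) = -3.25 m/s².

-3.25 m/s²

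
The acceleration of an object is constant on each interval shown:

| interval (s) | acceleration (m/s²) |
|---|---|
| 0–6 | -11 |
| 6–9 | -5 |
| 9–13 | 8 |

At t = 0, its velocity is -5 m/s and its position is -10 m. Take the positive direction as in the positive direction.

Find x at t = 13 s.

On each constant-a segment, Δv = aΔt and Δx = v₀Δt + ½aΔt²; chain segment to segment.
0–6 s: v starts -5 m/s; Δx = -5·6 + ½·-11·6² = -228 m; v ends -71 m/s.
6–9 s: v starts -71 m/s; Δx = -71·3 + ½·-5·3² = -235.5 m; v ends -86 m/s.
9–13 s: v starts -86 m/s; Δx = -86·4 + ½·8·4² = -280 m; v ends -54 m/s.
x(13) = -10 + Σ Δx = -753.5 m.

-753.5 m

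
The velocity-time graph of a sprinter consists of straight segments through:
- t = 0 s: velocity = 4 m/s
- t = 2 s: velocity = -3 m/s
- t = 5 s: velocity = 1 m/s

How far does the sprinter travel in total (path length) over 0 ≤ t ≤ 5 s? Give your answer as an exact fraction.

Total distance travelled is ∫|v| dt — sum the magnitudes of each area piece.
0–2 s: v = 0 at t = 8/7 s; triangle areas 16/7 + 9/7 = 25/7 m
2–5 s: v = 0 at t = 4.25 s; triangle areas 3.375 + 0.375 = 3.75 m
Total distance = 205/28 m

205/28 m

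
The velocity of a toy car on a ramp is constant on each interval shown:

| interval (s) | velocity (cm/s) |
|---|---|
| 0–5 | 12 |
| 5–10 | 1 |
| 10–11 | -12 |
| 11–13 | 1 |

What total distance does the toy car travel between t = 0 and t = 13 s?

79 cm

Distance (not displacement) is the total path length: add the absolute areas under v-t.
0–5 s: |12| × 5 = 60 cm
5–10 s: |1| × 5 = 5 cm
10–11 s: |-12| × 1 = 12 cm
11–13 s: |1| × 2 = 2 cm
Total distance = 79 cm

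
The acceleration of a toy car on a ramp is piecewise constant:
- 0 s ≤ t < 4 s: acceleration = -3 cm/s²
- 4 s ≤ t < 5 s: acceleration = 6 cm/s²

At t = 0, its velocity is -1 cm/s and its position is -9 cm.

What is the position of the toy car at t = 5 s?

-47 cm

On each constant-a segment, Δv = aΔt and Δx = v₀Δt + ½aΔt²; chain segment to segment.
0–4 s: v starts -1 cm/s; Δx = -1·4 + ½·-3·4² = -28 cm; v ends -13 cm/s.
4–5 s: v starts -13 cm/s; Δx = -13·1 + ½·6·1² = -10 cm; v ends -7 cm/s.
x(5) = -9 + Σ Δx = -47 cm.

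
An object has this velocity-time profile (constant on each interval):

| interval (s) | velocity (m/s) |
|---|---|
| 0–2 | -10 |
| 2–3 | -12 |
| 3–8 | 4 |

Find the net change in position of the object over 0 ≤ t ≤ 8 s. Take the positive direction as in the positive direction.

Displacement is the signed area under the v-t curve.
0–2 s: -10 × 2 = -20 m
2–3 s: -12 × 1 = -12 m
3–8 s: 4 × 5 = 20 m
Net displacement = -12 m

-12 m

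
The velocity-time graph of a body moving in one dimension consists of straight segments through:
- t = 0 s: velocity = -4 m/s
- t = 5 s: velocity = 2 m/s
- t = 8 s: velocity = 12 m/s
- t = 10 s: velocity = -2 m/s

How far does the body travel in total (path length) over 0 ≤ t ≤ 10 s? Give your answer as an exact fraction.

Total distance travelled is ∫|v| dt — sum the magnitudes of each area piece.
0–5 s: v = 0 at t = 10/3 s; triangle areas 20/3 + 5/3 = 25/3 m
5–8 s: |½(2 + 12)(3)| = 21 m
8–10 s: v = 0 at t = 68/7 s; triangle areas 72/7 + 2/7 = 74/7 m
Total distance = 838/21 m

838/21 m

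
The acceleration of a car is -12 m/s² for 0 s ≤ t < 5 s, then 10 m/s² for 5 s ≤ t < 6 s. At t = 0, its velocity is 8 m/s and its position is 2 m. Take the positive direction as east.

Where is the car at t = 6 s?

-155 m

On each constant-a segment, Δv = aΔt and Δx = v₀Δt + ½aΔt²; chain segment to segment.
0–5 s: v starts 8 m/s; Δx = 8·5 + ½·-12·5² = -110 m; v ends -52 m/s.
5–6 s: v starts -52 m/s; Δx = -52·1 + ½·10·1² = -47 m; v ends -42 m/s.
x(6) = 2 + Σ Δx = -155 m.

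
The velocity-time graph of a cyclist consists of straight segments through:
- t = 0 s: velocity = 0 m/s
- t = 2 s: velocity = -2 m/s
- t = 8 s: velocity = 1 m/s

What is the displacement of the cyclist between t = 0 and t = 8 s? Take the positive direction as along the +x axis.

-5 m

Displacement is the signed area under the v-t curve.
0–2 s: ½(0 + -2)(2) = -2 m
2–8 s: ½(-2 + 1)(6) = -3 m
Net displacement = -5 m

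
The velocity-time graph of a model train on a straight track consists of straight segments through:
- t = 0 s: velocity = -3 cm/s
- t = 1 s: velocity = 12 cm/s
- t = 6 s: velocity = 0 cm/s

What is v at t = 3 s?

7.2 cm/s

On 1–6 s the graph is linear from 12 to 0 cm/s: v(3) = 12 + (0 − 12)·(3 − 1)/(6 − 1) = 7.2 cm/s.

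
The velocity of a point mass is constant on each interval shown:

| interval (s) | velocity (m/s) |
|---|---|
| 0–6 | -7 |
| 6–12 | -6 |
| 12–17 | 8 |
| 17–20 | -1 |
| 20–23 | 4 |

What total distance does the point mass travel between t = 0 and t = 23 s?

133 m

Distance (not displacement) is the total path length: add the absolute areas under v-t.
0–6 s: |-7| × 6 = 42 m
6–12 s: |-6| × 6 = 36 m
12–17 s: |8| × 5 = 40 m
17–20 s: |-1| × 3 = 3 m
20–23 s: |4| × 3 = 12 m
Total distance = 133 m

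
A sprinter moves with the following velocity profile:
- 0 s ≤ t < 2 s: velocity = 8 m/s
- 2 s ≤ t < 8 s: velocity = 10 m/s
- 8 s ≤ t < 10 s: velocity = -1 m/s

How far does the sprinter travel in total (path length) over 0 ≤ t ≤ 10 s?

Total distance travelled is ∫|v| dt — sum the magnitudes of each area piece.
0–2 s: |8| × 2 = 16 m
2–8 s: |10| × 6 = 60 m
8–10 s: |-1| × 2 = 2 m
Total distance = 78 m

78 m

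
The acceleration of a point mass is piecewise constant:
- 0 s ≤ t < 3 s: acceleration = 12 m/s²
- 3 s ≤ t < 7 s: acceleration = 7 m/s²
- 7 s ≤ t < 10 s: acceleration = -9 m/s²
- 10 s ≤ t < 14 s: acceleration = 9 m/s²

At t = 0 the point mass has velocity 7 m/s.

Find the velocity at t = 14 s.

80 m/s

Δv equals the area under the a-t graph; then v = v₀ + Δv.
0–3 s: 12 × 3 = 36 m/s
3–7 s: 7 × 4 = 28 m/s
7–10 s: -9 × 3 = -27 m/s
10–14 s: 9 × 4 = 36 m/s
Δv = 73 m/s, so v(14) = 7 + (73) = 80 m/s.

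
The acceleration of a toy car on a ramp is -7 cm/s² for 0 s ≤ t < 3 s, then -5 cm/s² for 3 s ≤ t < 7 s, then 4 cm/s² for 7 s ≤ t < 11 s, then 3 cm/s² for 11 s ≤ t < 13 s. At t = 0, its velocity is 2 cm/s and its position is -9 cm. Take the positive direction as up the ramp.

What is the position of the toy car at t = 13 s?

On each constant-a segment, Δv = aΔt and Δx = v₀Δt + ½aΔt²; chain segment to segment.
0–3 s: v starts 2 cm/s; Δx = 2·3 + ½·-7·3² = -25.5 cm; v ends -19 cm/s.
3–7 s: v starts -19 cm/s; Δx = -19·4 + ½·-5·4² = -116 cm; v ends -39 cm/s.
7–11 s: v starts -39 cm/s; Δx = -39·4 + ½·4·4² = -124 cm; v ends -23 cm/s.
11–13 s: v starts -23 cm/s; Δx = -23·2 + ½·3·2² = -40 cm; v ends -17 cm/s.
x(13) = -9 + Σ Δx = -314.5 cm.

-314.5 cm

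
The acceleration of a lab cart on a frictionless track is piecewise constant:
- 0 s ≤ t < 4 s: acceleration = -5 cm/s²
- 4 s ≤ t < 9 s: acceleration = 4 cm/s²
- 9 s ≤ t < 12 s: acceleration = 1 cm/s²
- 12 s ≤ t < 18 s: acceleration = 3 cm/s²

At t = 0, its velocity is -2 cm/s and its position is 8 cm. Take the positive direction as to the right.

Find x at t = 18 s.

-41.5 cm

On each constant-a segment, Δv = aΔt and Δx = v₀Δt + ½aΔt²; chain segment to segment.
0–4 s: v starts -2 cm/s; Δx = -2·4 + ½·-5·4² = -48 cm; v ends -22 cm/s.
4–9 s: v starts -22 cm/s; Δx = -22·5 + ½·4·5² = -60 cm; v ends -2 cm/s.
9–12 s: v starts -2 cm/s; Δx = -2·3 + ½·1·3² = -1.5 cm; v ends 1 cm/s.
12–18 s: v starts 1 cm/s; Δx = 1·6 + ½·3·6² = 60 cm; v ends 19 cm/s.
x(18) = 8 + Σ Δx = -41.5 cm.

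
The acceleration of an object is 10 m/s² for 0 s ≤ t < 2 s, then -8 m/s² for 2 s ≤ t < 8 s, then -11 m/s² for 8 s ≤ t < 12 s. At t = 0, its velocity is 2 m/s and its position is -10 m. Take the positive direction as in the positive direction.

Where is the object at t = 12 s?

-190 m

On each constant-a segment, Δv = aΔt and Δx = v₀Δt + ½aΔt²; chain segment to segment.
0–2 s: v starts 2 m/s; Δx = 2·2 + ½·10·2² = 24 m; v ends 22 m/s.
2–8 s: v starts 22 m/s; Δx = 22·6 + ½·-8·6² = -12 m; v ends -26 m/s.
8–12 s: v starts -26 m/s; Δx = -26·4 + ½·-11·4² = -192 m; v ends -70 m/s.
x(12) = -10 + Σ Δx = -190 m.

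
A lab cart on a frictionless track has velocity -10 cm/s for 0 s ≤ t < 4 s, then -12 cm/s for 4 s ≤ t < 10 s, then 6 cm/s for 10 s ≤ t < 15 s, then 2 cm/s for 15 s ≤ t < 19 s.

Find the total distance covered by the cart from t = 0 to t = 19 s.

Distance (not displacement) is the total path length: add the absolute areas under v-t.
0–4 s: |-10| × 4 = 40 cm
4–10 s: |-12| × 6 = 72 cm
10–15 s: |6| × 5 = 30 cm
15–19 s: |2| × 4 = 8 cm
Total distance = 150 cm

150 cm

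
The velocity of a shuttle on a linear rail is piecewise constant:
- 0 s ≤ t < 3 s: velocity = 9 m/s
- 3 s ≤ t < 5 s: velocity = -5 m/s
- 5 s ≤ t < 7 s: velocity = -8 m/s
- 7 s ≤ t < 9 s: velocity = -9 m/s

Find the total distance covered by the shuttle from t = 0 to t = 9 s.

Total distance travelled is ∫|v| dt — sum the magnitudes of each area piece.
0–3 s: |9| × 3 = 27 m
3–5 s: |-5| × 2 = 10 m
5–7 s: |-8| × 2 = 16 m
7–9 s: |-9| × 2 = 18 m
Total distance = 71 m

71 m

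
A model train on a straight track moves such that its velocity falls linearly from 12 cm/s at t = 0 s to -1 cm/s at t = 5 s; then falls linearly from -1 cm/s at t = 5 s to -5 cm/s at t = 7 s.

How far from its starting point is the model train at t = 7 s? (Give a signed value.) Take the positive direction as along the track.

Net displacement equals the area under the velocity-time graph (areas below the axis count negative).
0–5 s: ½(12 + -1)(5) = 27.5 cm
5–7 s: ½(-1 + -5)(2) = -6 cm
Net displacement = 21.5 cm

21.5 cm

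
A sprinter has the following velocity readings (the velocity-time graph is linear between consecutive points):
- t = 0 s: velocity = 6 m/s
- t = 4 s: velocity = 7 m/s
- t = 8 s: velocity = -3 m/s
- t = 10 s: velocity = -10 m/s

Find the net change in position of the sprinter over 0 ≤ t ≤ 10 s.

21 m

Displacement is the signed area under the v-t curve.
0–4 s: ½(6 + 7)(4) = 26 m
4–8 s: ½(7 + -3)(4) = 8 m
8–10 s: ½(-3 + -10)(2) = -13 m
Net displacement = 21 m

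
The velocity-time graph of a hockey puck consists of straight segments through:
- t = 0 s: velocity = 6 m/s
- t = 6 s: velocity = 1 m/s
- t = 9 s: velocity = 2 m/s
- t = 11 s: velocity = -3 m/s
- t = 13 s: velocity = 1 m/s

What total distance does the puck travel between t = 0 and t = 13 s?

30.6 m

Distance (not displacement) is the total path length: add the absolute areas under v-t.
0–6 s: |½(6 + 1)(6)| = 21 m
6–9 s: |½(1 + 2)(3)| = 4.5 m
9–11 s: v = 0 at t = 9.8 s; triangle areas 0.8 + 1.8 = 2.6 m
11–13 s: v = 0 at t = 12.5 s; triangle areas 2.25 + 0.25 = 2.5 m
Total distance = 30.6 m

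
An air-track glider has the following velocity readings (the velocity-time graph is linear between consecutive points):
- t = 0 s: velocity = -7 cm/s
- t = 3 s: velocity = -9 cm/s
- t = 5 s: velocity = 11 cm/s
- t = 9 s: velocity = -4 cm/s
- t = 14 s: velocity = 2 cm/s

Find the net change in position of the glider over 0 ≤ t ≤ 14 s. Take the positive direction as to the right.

-13 cm

Displacement is the signed area under the v-t curve.
0–3 s: ½(-7 + -9)(3) = -24 cm
3–5 s: ½(-9 + 11)(2) = 2 cm
5–9 s: ½(11 + -4)(4) = 14 cm
9–14 s: ½(-4 + 2)(5) = -5 cm
Net displacement = -13 cm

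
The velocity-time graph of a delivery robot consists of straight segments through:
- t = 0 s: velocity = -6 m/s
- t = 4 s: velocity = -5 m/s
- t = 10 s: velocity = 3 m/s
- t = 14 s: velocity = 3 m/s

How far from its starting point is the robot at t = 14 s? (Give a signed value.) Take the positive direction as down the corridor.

-16 m

Displacement is the signed area under the v-t curve.
0–4 s: ½(-6 + -5)(4) = -22 m
4–10 s: ½(-5 + 3)(6) = -6 m
10–14 s: 3 × 4 = 12 m
Net displacement = -16 m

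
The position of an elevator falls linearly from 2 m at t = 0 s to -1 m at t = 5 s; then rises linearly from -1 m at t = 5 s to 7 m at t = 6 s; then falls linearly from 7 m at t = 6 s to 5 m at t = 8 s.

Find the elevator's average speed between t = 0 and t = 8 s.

1.625 m/s

Average speed = (total path length)/(elapsed time); on a piecewise-linear x-t graph the path length is Σ|Δx|.
0–5 s: |Δx| = |-1 − 2| = 3 m
5–6 s: |Δx| = |7 − -1| = 8 m
6–8 s: |Δx| = |5 − 7| = 2 m
Total path = 13 m; average speed = 13/8 = 1.625 m/s.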